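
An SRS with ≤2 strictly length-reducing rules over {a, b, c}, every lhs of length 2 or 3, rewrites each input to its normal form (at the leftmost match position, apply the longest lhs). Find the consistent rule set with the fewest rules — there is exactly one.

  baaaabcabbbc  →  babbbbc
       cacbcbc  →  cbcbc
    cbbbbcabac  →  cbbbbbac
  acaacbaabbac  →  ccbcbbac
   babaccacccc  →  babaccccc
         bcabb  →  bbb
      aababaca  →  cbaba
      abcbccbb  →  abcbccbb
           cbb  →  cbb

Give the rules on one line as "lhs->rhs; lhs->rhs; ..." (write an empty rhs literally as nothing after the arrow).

  | baaaabcabbbc => bcaabcabbbc => babcabbbc => babbbbc
  | cacbcbc => cbcbc
  | cbbbbcabac => cbbbbbac
  | acaacbaabbac => aacbaabbac => ccbaabbac => ccbcbbac

aa->c; ca->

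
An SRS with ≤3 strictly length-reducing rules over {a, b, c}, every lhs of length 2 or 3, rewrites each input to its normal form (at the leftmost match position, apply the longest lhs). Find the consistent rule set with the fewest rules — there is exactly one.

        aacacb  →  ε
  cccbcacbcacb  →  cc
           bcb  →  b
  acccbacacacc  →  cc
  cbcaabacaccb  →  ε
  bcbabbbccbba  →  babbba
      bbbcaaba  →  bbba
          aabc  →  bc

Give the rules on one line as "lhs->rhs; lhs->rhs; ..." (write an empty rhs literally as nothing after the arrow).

  | aacacb => cacb => cb => ε
  | cccbcacbcacb => cccacbcacb => cccbcacb => cccacb => cccb => cc
  | bcb => b
  | acccbacacacc => ccbacacacc => cacacacc => cacacc => cacc => cc

aa->; ac->; cb->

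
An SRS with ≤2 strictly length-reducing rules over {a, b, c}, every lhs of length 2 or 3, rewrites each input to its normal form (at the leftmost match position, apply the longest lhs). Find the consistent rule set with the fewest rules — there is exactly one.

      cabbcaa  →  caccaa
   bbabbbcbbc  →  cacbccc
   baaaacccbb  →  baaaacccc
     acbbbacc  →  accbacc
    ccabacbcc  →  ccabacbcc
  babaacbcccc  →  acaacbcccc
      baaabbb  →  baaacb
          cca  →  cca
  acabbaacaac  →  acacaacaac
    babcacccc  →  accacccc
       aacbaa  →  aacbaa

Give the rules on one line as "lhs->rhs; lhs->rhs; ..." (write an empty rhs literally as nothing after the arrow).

bab->ac; bb->c

  | cabbcaa => caccaa
  | bbabbbcbbc => cabbbcbbc => cacbcbbc => cacbccc
  | baaaacccbb => baaaacccc
  | acbbbacc => accbacc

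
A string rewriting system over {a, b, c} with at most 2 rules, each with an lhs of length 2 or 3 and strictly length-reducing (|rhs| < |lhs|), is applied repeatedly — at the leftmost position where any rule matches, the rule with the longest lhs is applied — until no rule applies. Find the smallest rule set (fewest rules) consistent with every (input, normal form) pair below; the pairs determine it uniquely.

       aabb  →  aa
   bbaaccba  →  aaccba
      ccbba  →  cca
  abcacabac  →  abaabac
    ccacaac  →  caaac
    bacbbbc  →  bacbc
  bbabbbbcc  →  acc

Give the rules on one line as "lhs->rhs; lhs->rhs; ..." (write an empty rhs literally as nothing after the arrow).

bb->; cac->a

  | aabb => aa
  | bbaaccba => aaccba
  | ccbba => cca
  | abcacabac => abaabac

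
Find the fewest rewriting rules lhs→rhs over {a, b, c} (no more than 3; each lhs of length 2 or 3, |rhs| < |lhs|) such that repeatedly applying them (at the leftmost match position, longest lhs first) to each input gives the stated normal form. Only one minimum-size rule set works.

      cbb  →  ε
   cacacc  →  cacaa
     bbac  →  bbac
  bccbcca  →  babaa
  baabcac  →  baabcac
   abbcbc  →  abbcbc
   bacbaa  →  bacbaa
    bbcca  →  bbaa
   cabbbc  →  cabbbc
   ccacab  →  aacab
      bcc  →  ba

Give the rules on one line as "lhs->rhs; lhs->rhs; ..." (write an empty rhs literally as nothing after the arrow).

  | cbb => ε
  | cacacc => cacaa
  | bbac
  | bccbcca => babcca => babaa

cbb->; cc->a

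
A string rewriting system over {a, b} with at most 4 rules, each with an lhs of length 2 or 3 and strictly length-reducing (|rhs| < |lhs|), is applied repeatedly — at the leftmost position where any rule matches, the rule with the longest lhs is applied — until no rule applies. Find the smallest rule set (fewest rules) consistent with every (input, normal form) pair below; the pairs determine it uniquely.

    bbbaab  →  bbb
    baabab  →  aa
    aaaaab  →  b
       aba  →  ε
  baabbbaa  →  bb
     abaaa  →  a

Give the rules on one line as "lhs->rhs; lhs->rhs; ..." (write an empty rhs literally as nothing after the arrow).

  | bbbaab => bbb
  | baabab => bab => aa
  | aaaaab => aaaab => aaab => aab => ab => b
  | aba => ba => ε

ab->b; ba->; baa->; bab->aa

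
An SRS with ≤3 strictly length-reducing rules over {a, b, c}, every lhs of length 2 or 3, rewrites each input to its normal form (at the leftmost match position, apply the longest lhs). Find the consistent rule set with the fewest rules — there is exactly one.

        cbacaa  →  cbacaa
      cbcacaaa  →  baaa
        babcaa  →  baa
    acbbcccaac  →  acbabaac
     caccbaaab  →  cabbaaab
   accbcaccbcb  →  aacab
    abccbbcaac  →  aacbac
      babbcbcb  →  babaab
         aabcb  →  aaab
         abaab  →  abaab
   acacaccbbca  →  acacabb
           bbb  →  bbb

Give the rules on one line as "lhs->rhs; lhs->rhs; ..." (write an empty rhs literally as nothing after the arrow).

  | cbacaa
  | cbcacaaa => ccaaa => baaa
  | babcaa => baa
  | acbbcccaac => acbaccaac => acbabaac

bc->a; bca->; cc->b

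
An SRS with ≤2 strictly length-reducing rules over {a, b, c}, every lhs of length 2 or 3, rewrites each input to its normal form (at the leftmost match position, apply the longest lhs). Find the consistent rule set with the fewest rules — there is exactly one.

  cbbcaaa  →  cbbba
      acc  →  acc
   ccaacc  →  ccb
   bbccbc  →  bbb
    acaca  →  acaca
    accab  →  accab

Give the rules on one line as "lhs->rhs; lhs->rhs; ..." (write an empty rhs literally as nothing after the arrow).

aa->b; bc->b

  | cbbcaaa => cbbaaa => cbbba
  | acc
  | ccaacc => ccbcc => ccbc => ccb
  | bbccbc => bbcbc => bbbc => bbb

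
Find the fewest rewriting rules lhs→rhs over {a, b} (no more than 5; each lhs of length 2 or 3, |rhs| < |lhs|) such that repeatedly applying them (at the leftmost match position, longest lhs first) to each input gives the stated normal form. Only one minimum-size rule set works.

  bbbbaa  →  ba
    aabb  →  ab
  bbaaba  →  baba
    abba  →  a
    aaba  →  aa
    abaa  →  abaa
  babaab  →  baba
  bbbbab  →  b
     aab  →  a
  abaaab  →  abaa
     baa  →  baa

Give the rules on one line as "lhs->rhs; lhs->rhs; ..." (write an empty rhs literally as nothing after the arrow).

  | bbbbaa => bbbaa => bbaa => ba
  | aabb => ab
  | bbaaba => baba
  | abba => a

aab->a; abb->; bb->b; bba->b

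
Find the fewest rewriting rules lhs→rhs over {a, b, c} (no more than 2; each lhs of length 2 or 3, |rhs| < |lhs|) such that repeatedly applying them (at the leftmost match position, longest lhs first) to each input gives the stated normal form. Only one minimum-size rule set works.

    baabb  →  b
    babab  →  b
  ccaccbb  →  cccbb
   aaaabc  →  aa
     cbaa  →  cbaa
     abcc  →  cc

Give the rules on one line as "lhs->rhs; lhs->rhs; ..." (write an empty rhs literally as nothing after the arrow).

ab->; ac->

  | baabb => bab => b
  | babab => bab => b
  | ccaccbb => cccbb
  | aaaabc => aaac => aa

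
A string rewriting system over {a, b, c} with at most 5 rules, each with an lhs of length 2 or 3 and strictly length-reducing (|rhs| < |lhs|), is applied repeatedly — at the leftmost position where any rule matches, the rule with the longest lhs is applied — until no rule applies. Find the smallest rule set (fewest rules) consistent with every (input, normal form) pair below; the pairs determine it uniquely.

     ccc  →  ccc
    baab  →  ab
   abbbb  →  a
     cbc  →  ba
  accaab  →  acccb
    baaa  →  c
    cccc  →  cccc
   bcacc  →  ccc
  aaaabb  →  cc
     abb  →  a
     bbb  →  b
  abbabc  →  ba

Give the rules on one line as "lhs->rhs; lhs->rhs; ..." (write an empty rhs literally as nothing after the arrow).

  | ccc
  | baab => bcb => ab
  | abbbb => abb => a
  | cbc => ba

aa->c; bb->; bc->a; cbc->ba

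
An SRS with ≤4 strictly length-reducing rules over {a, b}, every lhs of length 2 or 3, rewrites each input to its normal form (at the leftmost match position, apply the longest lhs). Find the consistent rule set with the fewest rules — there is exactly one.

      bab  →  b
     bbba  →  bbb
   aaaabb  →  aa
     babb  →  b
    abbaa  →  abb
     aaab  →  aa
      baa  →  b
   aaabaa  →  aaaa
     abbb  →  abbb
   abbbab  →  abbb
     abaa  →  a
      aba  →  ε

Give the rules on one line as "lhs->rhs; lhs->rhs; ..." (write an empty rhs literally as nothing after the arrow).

aab->a; aba->; ba->b; bab->ba

  | bab => ba => b
  | bbba => bbb
  | aaaabb => aaab => aa
  | babb => bab => ba => b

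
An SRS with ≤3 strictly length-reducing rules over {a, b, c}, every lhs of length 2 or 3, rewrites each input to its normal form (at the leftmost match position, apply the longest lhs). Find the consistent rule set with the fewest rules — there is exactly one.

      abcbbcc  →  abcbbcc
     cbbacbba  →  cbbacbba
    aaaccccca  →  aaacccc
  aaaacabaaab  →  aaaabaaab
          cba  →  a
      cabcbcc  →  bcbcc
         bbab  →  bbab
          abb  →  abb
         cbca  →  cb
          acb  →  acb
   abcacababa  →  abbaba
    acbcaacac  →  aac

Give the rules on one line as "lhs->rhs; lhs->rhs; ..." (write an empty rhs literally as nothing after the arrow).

ca->; cba->a

  | abcbbcc
  | cbbacbba
  | aaaccccca => aaacccc
  | aaaacabaaab => aaaabaaab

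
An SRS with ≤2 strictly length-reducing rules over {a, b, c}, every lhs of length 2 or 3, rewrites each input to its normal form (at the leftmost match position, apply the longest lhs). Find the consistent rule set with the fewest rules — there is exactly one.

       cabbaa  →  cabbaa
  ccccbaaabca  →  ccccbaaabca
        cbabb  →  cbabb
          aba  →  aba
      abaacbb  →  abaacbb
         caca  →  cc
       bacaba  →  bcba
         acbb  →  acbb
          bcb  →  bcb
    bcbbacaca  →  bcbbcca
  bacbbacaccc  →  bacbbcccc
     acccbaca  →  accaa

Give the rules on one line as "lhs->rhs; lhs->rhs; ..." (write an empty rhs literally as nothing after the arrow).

  | cabbaa
  | ccccbaaabca
  | cbabb
  | aba

aca->c; cbc->aa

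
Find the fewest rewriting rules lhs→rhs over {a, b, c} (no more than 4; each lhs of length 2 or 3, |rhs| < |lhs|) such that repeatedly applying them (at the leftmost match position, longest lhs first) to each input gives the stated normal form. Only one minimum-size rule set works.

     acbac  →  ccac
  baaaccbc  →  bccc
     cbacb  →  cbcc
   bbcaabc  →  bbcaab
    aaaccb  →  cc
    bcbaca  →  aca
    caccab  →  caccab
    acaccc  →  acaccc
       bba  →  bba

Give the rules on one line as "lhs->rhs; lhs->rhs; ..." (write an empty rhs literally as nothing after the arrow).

aac->; abc->ab; acb->cc; bcb->

  | acbac => ccac
  | baaaccbc => bacbc => bccc
  | cbacb => cbcc
  | bbcaabc => bbcaab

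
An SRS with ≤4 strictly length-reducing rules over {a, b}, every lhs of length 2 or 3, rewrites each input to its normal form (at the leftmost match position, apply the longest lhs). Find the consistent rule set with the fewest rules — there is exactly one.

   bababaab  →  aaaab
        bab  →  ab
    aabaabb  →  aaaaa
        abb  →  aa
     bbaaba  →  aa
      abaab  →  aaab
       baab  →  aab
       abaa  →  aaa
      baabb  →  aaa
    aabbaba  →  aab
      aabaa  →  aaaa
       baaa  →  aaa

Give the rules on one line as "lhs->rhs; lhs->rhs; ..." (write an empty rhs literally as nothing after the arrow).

ba->a; bb->a; bba->b

  | bababaab => ababaab => aabaab => aaaab
  | bab => ab
  | aabaabb => aaaabb => aaaaa
  | abb => aa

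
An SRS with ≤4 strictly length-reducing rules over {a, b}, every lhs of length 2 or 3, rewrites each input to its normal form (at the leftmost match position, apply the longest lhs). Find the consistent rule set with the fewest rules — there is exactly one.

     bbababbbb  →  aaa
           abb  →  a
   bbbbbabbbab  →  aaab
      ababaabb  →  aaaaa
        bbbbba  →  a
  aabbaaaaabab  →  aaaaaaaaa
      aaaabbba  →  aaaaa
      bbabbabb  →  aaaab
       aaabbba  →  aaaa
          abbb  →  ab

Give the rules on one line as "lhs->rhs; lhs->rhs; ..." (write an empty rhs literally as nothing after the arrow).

  | bbababbbb => baaabbbb => aaabbbb => aaabb => aaa
  | abb => a
  | bbbbbabbbab => bbbbaabbab => bbbaabbab => bbaabbab => baabbab => aabbab => aaab
  | ababaabb => aaaaabb => aaaaa

abb->a; ba->a; bab->aa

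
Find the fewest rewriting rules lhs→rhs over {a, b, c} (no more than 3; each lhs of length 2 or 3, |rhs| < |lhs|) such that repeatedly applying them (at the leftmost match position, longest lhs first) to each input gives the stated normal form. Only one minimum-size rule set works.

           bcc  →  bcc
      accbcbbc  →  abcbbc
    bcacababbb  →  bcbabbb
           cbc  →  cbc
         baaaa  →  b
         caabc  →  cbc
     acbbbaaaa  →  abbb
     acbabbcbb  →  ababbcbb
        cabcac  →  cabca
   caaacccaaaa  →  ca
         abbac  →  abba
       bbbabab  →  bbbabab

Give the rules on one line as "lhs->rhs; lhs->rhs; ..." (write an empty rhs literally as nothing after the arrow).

  | bcc
  | accbcbbc => acbcbbc => abcbbc
  | bcacababbb => bcaababbb => bcbabbb
  | cbc

aa->; ac->a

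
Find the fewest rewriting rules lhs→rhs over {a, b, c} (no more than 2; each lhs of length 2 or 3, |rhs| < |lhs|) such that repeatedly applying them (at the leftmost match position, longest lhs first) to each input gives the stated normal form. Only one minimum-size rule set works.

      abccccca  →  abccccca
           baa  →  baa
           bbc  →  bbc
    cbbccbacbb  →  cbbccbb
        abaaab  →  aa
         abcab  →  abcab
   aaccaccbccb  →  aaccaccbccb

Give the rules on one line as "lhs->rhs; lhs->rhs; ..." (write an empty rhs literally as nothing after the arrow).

aab->ca; bac->

  | abccccca
  | baa
  | bbc
  | cbbccbacbb => cbbccbb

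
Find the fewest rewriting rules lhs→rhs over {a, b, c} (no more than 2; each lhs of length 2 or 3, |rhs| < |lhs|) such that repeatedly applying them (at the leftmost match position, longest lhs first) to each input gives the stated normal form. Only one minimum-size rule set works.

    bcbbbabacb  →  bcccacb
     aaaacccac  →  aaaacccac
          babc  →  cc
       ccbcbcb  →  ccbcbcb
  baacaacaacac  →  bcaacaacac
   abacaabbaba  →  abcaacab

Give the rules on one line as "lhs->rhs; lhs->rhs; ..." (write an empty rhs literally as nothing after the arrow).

ba->b; bb->c

  | bcbbbabacb => bccbabacb => bccbbacb => bcccacb
  | aaaacccac
  | babc => bbc => cc
  | ccbcbcb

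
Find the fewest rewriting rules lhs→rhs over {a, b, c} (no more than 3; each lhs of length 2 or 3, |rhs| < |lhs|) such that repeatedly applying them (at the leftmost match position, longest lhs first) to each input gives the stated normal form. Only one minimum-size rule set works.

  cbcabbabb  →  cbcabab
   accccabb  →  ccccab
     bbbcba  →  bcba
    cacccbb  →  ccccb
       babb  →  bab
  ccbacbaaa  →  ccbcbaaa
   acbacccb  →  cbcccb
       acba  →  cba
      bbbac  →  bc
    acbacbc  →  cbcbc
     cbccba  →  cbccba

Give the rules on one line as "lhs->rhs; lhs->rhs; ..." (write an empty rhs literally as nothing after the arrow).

  | cbcabbabb => cbcababb => cbcabab
  | accccabb => ccccabb => ccccab
  | bbbcba => bbcba => bcba
  | cacccbb => ccccbb => ccccb

ac->c; bb->b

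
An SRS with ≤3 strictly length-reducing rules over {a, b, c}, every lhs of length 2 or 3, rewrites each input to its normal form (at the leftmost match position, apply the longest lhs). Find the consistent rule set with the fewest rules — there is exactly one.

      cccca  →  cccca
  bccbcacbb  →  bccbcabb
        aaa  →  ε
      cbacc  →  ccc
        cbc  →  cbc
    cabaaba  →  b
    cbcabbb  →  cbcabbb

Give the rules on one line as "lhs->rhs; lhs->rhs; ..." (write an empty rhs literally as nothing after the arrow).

aa->b; ba->; cbb->bb

  | cccca
  | bccbcacbb => bccbcabb
  | aaa => ba => ε
  | cbacc => ccc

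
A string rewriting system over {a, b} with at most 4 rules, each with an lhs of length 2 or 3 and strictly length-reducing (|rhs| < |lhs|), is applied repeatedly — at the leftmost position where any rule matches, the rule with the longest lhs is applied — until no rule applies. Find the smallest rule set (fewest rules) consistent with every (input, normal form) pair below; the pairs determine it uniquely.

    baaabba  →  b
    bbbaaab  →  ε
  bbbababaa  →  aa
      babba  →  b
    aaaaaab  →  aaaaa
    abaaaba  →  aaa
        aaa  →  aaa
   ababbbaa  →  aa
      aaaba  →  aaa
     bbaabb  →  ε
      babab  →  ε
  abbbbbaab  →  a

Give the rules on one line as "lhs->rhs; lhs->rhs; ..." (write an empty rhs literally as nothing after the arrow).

ab->; ba->b; bb->

  | baaabba => baabba => babba => bbba => ba => b
  | bbbaaab => baaab => baab => bab => bb => ε
  | bbbababaa => bababaa => bbabaa => abaa => aa
  | babba => bbba => ba => b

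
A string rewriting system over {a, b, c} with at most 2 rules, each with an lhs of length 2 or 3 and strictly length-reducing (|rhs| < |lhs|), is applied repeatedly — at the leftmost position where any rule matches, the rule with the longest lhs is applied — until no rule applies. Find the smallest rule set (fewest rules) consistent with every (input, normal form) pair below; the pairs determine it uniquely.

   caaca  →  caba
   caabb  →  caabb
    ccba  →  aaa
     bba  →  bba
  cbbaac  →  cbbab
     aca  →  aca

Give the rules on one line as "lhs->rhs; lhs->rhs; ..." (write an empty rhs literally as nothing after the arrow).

aac->ab; ccb->aa

  | caaca => caba
  | caabb
  | ccba => aaa
  | bba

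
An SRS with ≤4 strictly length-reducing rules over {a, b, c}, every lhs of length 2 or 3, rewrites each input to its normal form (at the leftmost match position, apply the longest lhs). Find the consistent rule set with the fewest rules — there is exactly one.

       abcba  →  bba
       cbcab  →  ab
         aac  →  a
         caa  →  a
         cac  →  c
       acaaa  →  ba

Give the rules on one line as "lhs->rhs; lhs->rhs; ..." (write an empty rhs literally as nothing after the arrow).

aa->b; bc->a; ca->

  | abcba => aaba => bba
  | cbcab => caab => ab
  | aac => bc => a
  | caa => a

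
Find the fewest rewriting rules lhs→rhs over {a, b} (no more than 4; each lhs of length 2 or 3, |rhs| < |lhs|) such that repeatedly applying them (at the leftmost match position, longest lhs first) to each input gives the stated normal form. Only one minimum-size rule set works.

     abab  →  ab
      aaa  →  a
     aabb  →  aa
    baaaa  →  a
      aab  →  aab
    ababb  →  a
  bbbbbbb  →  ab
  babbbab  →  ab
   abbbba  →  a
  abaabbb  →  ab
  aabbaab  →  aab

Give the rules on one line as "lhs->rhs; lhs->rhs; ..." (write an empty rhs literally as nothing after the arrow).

aaa->a; ba->; bb->; bbb->ab

  | abab => ab
  | aaa => a
  | aabb => aa
  | baaaa => aaa => a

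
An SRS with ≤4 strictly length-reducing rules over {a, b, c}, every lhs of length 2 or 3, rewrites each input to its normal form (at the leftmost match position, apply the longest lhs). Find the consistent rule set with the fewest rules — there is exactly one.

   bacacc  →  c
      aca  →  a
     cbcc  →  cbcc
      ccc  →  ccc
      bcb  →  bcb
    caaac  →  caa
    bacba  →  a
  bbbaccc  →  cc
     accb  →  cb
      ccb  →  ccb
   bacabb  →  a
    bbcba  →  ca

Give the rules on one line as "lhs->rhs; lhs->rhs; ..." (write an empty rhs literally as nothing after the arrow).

  | bacacc => acacc => acc => c
  | aca => a
  | cbcc
  | ccc

ac->; ba->a; bb->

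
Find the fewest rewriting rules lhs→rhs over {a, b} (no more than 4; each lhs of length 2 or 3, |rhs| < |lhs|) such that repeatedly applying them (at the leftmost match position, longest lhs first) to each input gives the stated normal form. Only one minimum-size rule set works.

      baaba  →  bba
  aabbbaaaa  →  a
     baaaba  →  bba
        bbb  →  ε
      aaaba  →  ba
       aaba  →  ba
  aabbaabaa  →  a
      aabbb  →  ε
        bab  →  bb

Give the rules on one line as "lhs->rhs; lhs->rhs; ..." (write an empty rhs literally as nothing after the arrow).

aa->a; ab->b; bbb->

  | baaba => baba => bba
  | aabbbaaaa => abbbaaaa => bbbaaaa => aaaa => aaa => aa => a
  | baaaba => baaba => baba => bba
  | bbb => ε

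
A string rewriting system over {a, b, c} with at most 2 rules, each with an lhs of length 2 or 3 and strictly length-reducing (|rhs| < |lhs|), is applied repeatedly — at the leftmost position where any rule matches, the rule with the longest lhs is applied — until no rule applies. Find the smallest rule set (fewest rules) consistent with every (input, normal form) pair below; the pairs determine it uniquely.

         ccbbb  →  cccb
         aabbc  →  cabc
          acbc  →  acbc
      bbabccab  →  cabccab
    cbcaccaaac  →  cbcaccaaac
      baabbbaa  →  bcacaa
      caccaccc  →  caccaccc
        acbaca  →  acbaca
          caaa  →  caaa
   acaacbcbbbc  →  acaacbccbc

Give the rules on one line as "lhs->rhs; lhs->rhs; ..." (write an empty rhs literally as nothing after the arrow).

  | ccbbb => cccb
  | aabbc => cabc
  | acbc
  | bbabccab => cabccab

aab->ca; bb->c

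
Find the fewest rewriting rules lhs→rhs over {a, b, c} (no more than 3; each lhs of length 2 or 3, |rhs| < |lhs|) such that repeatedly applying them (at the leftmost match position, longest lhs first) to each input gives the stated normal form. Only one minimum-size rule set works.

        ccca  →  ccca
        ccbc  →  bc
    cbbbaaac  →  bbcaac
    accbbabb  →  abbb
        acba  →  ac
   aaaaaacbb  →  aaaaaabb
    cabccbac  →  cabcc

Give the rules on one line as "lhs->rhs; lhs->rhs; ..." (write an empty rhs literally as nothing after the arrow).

ba->c; cb->b

  | ccca
  | ccbc => cbc => bc
  | cbbbaaac => bbbaaac => bbcaac
  | accbbabb => acbbabb => abbabb => abcbb => abbb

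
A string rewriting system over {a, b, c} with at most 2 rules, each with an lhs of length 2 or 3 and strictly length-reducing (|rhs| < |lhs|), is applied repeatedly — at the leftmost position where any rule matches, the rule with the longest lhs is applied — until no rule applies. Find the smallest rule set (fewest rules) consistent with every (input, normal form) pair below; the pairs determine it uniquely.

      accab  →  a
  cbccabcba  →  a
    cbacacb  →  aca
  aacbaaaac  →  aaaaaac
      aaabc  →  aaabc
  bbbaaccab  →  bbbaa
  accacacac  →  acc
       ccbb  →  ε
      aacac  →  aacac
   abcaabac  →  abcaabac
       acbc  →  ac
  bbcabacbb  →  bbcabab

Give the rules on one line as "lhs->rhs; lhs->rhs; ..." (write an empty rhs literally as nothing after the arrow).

cb->; cca->c

  | accab => acb => a
  | cbccabcba => ccabcba => cbcba => cba => a
  | cbacacb => acacb => aca
  | aacbaaaac => aaaaaac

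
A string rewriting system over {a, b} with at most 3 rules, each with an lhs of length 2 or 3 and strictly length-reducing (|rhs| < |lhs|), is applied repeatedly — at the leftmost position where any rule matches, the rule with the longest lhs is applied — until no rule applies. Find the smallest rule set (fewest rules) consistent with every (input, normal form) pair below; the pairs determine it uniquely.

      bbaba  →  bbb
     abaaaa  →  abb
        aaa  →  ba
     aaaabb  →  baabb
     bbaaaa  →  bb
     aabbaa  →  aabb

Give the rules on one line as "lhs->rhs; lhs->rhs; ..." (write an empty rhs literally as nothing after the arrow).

aaa->ba; bba->bb

  | bbaba => bbba => bbb
  | abaaaa => abbaa => abba => abb
  | aaa => ba
  | aaaabb => baabb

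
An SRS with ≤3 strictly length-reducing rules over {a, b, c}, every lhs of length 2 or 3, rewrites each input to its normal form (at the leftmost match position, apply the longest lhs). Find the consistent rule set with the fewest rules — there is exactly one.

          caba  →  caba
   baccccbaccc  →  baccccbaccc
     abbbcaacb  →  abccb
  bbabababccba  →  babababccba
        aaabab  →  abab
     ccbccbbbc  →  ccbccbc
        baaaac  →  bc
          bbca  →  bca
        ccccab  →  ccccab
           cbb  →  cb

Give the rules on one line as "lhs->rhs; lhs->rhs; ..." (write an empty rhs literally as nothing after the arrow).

aa->; bb->b

  | caba
  | baccccbaccc
  | abbbcaacb => abbcaacb => abcaacb => abccb
  | bbabababccba => babababccba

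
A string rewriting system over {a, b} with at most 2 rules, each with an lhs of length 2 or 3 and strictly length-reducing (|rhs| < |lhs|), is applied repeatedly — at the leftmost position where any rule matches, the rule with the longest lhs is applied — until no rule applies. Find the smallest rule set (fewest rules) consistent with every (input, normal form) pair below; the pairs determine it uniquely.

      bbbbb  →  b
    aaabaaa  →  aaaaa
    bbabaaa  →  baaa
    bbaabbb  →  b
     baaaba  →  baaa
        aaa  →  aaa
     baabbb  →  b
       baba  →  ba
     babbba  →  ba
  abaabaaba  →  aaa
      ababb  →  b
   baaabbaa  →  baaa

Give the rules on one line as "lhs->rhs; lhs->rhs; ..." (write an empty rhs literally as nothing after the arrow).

  | bbbbb => bbbb => bbb => bb => b
  | aaabaaa => aaaaa
  | bbabaaa => babaaa => baaa
  | bbaabbb => baabbb => babb => bb => b

ab->; bb->b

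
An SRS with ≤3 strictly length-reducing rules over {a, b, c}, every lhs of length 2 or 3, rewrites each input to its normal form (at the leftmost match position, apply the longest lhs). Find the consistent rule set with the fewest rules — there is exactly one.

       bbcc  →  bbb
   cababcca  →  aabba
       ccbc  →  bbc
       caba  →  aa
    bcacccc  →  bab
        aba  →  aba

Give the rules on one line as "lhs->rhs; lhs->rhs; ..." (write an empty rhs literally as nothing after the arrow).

  | bbcc => bbb
  | cababcca => aabcca => aabba
  | ccbc => bbc
  | caba => aa

cab->a; cc->b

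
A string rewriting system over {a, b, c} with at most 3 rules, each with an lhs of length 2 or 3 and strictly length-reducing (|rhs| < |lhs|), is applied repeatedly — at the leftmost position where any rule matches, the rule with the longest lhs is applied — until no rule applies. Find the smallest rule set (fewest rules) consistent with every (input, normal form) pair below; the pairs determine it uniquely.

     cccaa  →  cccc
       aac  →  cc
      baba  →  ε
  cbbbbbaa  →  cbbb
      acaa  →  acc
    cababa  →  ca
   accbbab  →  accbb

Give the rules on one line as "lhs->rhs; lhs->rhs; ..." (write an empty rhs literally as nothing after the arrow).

aa->c; ba->

  | cccaa => cccc
  | aac => cc
  | baba => ba => ε
  | cbbbbbaa => cbbbba => cbbb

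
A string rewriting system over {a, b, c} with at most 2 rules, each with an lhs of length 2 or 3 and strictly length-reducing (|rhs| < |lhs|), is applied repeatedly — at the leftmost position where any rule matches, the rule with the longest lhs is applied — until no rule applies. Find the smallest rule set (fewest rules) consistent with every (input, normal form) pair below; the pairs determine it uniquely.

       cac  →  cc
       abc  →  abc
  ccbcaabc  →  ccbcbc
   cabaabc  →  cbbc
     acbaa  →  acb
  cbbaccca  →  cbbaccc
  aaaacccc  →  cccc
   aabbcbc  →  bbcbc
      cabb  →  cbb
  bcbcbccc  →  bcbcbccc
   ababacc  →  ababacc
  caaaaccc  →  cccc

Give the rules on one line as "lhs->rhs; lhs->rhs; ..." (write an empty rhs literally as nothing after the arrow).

  | cac => cc
  | abc
  | ccbcaabc => ccbcabc => ccbcbc
  | cabaabc => cbaabc => cbbc

aa->; ca->c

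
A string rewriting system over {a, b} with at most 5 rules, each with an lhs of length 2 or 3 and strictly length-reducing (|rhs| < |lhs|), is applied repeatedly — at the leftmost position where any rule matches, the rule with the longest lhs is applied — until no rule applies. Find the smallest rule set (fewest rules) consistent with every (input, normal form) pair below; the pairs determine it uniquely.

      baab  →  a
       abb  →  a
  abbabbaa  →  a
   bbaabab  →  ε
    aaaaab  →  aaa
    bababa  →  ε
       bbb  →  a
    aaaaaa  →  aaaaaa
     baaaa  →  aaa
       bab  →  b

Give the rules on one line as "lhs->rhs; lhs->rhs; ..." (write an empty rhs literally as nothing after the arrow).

aab->; ab->a; ba->; bb->a

  | baab => ab => a
  | abb => ab => a
  | abbabbaa => ababbaa => aabbaa => baa => a
  | bbaabab => aaabab => aab => ε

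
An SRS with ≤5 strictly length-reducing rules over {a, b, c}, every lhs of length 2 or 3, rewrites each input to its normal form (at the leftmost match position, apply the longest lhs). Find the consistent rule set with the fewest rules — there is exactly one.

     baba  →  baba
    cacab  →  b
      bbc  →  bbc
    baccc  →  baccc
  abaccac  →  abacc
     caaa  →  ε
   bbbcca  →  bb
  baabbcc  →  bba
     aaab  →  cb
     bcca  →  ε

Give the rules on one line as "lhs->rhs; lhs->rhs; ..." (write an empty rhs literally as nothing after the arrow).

  | baba
  | cacab => cab => b
  | bbc
  | baccc

aa->; aaa->c; bcc->a; ca->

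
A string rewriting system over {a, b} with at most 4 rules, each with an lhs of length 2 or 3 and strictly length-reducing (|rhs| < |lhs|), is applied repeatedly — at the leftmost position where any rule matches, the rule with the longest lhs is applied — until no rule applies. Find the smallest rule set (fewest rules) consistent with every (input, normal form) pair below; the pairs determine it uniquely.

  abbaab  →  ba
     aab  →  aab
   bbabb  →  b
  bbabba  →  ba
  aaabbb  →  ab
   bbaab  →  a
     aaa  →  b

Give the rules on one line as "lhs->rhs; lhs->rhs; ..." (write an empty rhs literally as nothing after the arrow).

  | abbaab => aaaab => bab => ba
  | aab
  | bbabb => aabb => aaa => b
  | bbabba => aabba => aaaa => ba

aaa->b; bab->ba; bb->a; bbb->a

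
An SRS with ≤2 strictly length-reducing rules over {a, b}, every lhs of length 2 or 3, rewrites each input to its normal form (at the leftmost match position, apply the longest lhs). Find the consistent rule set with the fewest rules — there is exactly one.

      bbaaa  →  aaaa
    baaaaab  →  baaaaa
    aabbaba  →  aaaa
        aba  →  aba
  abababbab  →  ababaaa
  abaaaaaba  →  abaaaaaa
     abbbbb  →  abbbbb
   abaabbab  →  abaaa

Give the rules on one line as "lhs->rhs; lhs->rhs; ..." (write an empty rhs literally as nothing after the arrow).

  | bbaaa => aaaa
  | baaaaab => baaaaa
  | aabbaba => aababa => aaaba => aaaa
  | aba

aab->aa; bba->aa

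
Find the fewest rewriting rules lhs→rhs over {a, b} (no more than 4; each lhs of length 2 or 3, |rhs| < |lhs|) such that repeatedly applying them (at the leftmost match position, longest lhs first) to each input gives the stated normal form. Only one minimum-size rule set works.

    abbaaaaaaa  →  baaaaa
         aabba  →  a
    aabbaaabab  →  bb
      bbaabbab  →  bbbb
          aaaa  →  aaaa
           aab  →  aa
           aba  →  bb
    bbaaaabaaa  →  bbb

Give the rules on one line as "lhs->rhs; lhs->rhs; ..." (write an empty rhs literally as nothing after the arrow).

  | abbaaaaaaa => abaaaaaaa => bbaaaaaa => baaaaa
  | aabba => aaba => abb => ab => a
  | aabbaaabab => aabaaabab => abbaabab => abaabab => bbabab => bbab => bb
  | bbaabbab => babbab => babab => bbbb

ab->a; aba->bb; bba->b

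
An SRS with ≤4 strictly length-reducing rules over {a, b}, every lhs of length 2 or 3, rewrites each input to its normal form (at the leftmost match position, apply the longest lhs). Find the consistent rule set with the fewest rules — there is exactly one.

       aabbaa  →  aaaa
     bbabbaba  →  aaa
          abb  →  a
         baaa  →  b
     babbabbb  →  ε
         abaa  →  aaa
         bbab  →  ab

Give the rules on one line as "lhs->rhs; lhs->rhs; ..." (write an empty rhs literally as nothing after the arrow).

  | aabbaa => aaaa
  | bbabbaba => abbaba => aaba => aaa
  | abb => a
  | baaa => baa => ba => b

aba->aa; ba->b; bb->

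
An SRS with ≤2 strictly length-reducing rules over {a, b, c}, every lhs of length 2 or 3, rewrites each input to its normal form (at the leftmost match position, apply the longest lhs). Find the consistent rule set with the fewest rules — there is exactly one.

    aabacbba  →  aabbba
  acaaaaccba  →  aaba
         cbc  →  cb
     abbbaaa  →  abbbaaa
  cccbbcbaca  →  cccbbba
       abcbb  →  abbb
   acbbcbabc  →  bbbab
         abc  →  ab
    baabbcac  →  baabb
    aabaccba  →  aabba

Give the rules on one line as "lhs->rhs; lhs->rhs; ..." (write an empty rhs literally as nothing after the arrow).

ac->; bc->b

  | aabacbba => aabbba
  | acaaaaccba => aaaaccba => aaacba => aaba
  | cbc => cb
  | abbbaaa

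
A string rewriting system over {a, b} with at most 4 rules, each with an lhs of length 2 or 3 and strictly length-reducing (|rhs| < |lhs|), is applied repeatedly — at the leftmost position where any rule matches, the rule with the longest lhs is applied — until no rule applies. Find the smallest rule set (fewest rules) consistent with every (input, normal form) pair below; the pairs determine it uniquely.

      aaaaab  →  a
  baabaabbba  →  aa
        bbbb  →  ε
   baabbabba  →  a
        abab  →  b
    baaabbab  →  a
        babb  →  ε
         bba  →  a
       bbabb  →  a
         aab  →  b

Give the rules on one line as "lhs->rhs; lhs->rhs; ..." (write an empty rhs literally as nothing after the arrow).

aab->b; ab->a; ba->; bb->

  | aaaaab => aaab => ab => a
  | baabaabbba => abaabbba => aaabbba => abbba => abba => aba => aa
  | bbbb => bb => ε
  | baabbabba => abbabba => ababba => aabba => bba => a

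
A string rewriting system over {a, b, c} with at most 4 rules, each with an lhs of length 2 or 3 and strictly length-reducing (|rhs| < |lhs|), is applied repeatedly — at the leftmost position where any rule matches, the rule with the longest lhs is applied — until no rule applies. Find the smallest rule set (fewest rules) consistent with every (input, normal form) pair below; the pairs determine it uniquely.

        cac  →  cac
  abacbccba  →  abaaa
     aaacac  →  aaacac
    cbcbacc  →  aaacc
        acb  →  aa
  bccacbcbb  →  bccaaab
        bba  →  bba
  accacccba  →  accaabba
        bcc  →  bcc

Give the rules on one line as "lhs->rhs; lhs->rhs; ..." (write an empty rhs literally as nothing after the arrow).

  | cac
  | abacbccba => abaaccba => abaaa
  | aaacac
  | cbcbacc => acbacc => aaacc

cb->a; ccb->; ccc->ab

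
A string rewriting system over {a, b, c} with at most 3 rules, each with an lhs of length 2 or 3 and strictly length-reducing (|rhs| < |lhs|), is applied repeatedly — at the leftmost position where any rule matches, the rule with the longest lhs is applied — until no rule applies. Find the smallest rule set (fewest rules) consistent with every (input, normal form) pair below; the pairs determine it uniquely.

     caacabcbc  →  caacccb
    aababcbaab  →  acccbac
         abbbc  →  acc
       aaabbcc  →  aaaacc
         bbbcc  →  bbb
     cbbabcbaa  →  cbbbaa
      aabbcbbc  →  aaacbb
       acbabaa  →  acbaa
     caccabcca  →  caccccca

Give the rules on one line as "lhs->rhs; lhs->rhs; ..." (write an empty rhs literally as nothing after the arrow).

ab->c; abb->aa; bc->b

  | caacabcbc => caacccbc => caacccb
  | aababcbaab => acabcbaab => acccbaab => acccbac
  | abbbc => aabc => acc
  | aaabbcc => aaaacc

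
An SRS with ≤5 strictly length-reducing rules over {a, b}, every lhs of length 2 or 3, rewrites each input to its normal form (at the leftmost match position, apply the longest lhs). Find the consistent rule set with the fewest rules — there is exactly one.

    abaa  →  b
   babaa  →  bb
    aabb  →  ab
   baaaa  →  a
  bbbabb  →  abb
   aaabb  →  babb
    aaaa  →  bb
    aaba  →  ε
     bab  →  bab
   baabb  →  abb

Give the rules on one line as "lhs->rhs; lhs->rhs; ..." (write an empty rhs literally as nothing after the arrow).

  | abaa => aa => b
  | babaa => baa => bb
  | aabb => bbb => ab
  | baaaa => bbaa => a

aa->b; aba->a; bba->; bbb->ab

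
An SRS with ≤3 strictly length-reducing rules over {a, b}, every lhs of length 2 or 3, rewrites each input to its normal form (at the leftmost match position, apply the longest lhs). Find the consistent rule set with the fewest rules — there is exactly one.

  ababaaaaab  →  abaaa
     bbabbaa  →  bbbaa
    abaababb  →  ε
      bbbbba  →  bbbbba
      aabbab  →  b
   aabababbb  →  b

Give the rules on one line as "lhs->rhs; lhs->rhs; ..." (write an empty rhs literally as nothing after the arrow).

  | ababaaaaab => abaaaaab => abaaa
  | bbabbaa => bbbaa
  | abaababb => ababb => abb => ε
  | bbbbba

aab->; abb->; bab->b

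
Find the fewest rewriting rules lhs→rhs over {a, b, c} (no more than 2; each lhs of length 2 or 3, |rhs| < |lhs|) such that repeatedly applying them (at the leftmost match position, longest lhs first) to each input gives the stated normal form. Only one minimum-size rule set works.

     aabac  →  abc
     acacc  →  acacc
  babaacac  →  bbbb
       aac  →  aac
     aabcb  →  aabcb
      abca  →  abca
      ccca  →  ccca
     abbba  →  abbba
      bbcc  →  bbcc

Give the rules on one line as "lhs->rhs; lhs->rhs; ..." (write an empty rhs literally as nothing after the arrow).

  | aabac => abc
  | acacc
  | babaacac => bbacac => bbbac => bbbb
  | aac

aba->b; bac->bb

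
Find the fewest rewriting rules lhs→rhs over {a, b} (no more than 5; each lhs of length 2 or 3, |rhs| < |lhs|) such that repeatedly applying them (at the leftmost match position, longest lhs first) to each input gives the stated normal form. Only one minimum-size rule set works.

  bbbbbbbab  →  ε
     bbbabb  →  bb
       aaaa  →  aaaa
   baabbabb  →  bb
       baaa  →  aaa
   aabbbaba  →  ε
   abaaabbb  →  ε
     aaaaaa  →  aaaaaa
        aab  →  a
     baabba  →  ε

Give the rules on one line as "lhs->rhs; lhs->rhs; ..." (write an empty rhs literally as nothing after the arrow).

ab->; aba->ab; ba->a; bbb->ab

  | bbbbbbbab => abbbbbab => bbbbab => abbab => bab => ab => ε
  | bbbabb => ababb => abbb => bb
  | aaaa
  | baabbabb => aabbabb => ababb => abbb => bb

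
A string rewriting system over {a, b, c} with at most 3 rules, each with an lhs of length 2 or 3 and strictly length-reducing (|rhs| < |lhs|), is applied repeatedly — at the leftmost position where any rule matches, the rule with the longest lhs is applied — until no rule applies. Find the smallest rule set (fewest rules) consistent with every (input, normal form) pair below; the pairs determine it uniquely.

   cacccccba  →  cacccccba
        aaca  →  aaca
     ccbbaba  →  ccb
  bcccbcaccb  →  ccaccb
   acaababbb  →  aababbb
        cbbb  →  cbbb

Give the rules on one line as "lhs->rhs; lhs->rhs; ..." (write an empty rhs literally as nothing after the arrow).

bba->b; bc->; caa->a

  | cacccccba
  | aaca
  | ccbbaba => ccbba => ccb
  | bcccbcaccb => ccbcaccb => ccaccb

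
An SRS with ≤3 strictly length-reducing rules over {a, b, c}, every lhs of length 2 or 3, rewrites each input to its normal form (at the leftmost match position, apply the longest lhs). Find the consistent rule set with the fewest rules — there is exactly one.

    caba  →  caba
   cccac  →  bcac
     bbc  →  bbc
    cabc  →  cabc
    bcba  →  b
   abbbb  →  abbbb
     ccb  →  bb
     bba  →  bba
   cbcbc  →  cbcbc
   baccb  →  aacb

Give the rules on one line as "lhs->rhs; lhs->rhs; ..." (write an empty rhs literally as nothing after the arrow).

bac->aa; cba->; cc->b

  | caba
  | cccac => bcac
  | bbc
  | cabc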